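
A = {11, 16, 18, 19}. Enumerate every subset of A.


|A| = 4, so |P(A)| = 2^4 = 16
Enumerate subsets by cardinality (0 to 4):
∅, {11}, {16}, {18}, {19}, {11, 16}, {11, 18}, {11, 19}, {16, 18}, {16, 19}, {18, 19}, {11, 16, 18}, {11, 16, 19}, {11, 18, 19}, {16, 18, 19}, {11, 16, 18, 19}

P(A) has 16 subsets: ∅, {11}, {16}, {18}, {19}, {11, 16}, {11, 18}, {11, 19}, {16, 18}, {16, 19}, {18, 19}, {11, 16, 18}, {11, 16, 19}, {11, 18, 19}, {16, 18, 19}, {11, 16, 18, 19}


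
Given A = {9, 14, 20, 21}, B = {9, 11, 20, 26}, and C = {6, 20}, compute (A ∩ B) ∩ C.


A ∩ B = {9, 20}
(A ∩ B) ∩ C = {20}

A ∩ B ∩ C = {20}


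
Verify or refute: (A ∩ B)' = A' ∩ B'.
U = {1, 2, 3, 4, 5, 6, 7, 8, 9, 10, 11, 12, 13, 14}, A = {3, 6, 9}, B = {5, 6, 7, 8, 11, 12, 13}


LHS: A ∩ B = {6}
(A ∩ B)' = U \ (A ∩ B) = {1, 2, 3, 4, 5, 7, 8, 9, 10, 11, 12, 13, 14}
A' = {1, 2, 4, 5, 7, 8, 10, 11, 12, 13, 14}, B' = {1, 2, 3, 4, 9, 10, 14}
Claimed RHS: A' ∩ B' = {1, 2, 4, 10, 14}
Identity is INVALID: LHS = {1, 2, 3, 4, 5, 7, 8, 9, 10, 11, 12, 13, 14} but the RHS claimed here equals {1, 2, 4, 10, 14}. The correct form is (A ∩ B)' = A' ∪ B'.

Identity is invalid: (A ∩ B)' = {1, 2, 3, 4, 5, 7, 8, 9, 10, 11, 12, 13, 14} but A' ∩ B' = {1, 2, 4, 10, 14}. The correct De Morgan law is (A ∩ B)' = A' ∪ B'.


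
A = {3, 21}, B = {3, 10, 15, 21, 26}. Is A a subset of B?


A ⊆ B means every element of A is in B.
All elements of A are in B.
So A ⊆ B.

Yes, A ⊆ B


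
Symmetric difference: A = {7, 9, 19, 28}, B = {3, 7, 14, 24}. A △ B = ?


A △ B = (A \ B) ∪ (B \ A) = elements in exactly one of A or B
A \ B = {9, 19, 28}
B \ A = {3, 14, 24}
A △ B = {3, 9, 14, 19, 24, 28}

A △ B = {3, 9, 14, 19, 24, 28}


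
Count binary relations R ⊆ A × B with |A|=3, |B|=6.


A relation from A to B is any subset of A × B.
|A × B| = 3 × 6 = 18
# relations = 2^|A × B| = 2^18 = 262144

Number of relations = 262144


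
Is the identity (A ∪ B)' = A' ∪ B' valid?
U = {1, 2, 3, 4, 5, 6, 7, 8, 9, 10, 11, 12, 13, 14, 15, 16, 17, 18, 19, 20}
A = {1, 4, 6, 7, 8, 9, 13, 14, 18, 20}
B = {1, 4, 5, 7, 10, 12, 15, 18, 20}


LHS: A ∪ B = {1, 4, 5, 6, 7, 8, 9, 10, 12, 13, 14, 15, 18, 20}
(A ∪ B)' = U \ (A ∪ B) = {2, 3, 11, 16, 17, 19}
A' = {2, 3, 5, 10, 11, 12, 15, 16, 17, 19}, B' = {2, 3, 6, 8, 9, 11, 13, 14, 16, 17, 19}
Claimed RHS: A' ∪ B' = {2, 3, 5, 6, 8, 9, 10, 11, 12, 13, 14, 15, 16, 17, 19}
Identity is INVALID: LHS = {2, 3, 11, 16, 17, 19} but the RHS claimed here equals {2, 3, 5, 6, 8, 9, 10, 11, 12, 13, 14, 15, 16, 17, 19}. The correct form is (A ∪ B)' = A' ∩ B'.

Identity is invalid: (A ∪ B)' = {2, 3, 11, 16, 17, 19} but A' ∪ B' = {2, 3, 5, 6, 8, 9, 10, 11, 12, 13, 14, 15, 16, 17, 19}. The correct De Morgan law is (A ∪ B)' = A' ∩ B'.


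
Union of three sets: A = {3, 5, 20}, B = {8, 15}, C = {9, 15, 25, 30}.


A ∪ B = {3, 5, 8, 15, 20}
(A ∪ B) ∪ C = {3, 5, 8, 9, 15, 20, 25, 30}

A ∪ B ∪ C = {3, 5, 8, 9, 15, 20, 25, 30}


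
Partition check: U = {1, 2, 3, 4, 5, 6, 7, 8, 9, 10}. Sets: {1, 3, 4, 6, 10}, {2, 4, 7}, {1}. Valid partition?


A partition requires: (1) non-empty parts, (2) pairwise disjoint, (3) union = U
Parts: {1, 3, 4, 6, 10}, {2, 4, 7}, {1}
Union of parts: {1, 2, 3, 4, 6, 7, 10}
U = {1, 2, 3, 4, 5, 6, 7, 8, 9, 10}
All non-empty? True
Pairwise disjoint? False
Covers U? False

No, not a valid partition


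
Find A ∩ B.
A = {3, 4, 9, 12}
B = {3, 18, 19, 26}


A ∩ B = elements in both A and B
A = {3, 4, 9, 12}
B = {3, 18, 19, 26}
A ∩ B = {3}

A ∩ B = {3}


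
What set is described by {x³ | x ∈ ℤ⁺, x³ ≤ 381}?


Checking each candidate:
Condition: positive perfect cubes ≤ 381
Result = {1, 8, 27, 64, 125, 216, 343}

{1, 8, 27, 64, 125, 216, 343}


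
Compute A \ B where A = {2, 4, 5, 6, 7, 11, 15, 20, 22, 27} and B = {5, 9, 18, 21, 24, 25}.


A \ B = elements in A but not in B
A = {2, 4, 5, 6, 7, 11, 15, 20, 22, 27}
B = {5, 9, 18, 21, 24, 25}
Remove from A any elements in B
A \ B = {2, 4, 6, 7, 11, 15, 20, 22, 27}

A \ B = {2, 4, 6, 7, 11, 15, 20, 22, 27}


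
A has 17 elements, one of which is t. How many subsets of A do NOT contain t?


Subsets of A avoiding t are subsets of A \ {t}, which has 16 elements.
Count = 2^(n-1) = 2^16
= 65536

Number of subsets avoiding t = 65536


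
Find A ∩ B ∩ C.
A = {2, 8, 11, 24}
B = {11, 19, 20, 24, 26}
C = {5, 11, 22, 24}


A ∩ B = {11, 24}
(A ∩ B) ∩ C = {11, 24}

A ∩ B ∩ C = {11, 24}


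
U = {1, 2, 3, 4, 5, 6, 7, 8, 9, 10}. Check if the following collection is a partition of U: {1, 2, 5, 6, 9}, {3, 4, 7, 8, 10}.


A partition requires: (1) non-empty parts, (2) pairwise disjoint, (3) union = U
Parts: {1, 2, 5, 6, 9}, {3, 4, 7, 8, 10}
Union of parts: {1, 2, 3, 4, 5, 6, 7, 8, 9, 10}
U = {1, 2, 3, 4, 5, 6, 7, 8, 9, 10}
All non-empty? True
Pairwise disjoint? True
Covers U? True

Yes, valid partition


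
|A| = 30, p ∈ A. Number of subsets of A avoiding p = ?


Subsets of A avoiding p are subsets of A \ {p}, which has 29 elements.
Count = 2^(n-1) = 2^29
= 536870912

Number of subsets avoiding p = 536870912


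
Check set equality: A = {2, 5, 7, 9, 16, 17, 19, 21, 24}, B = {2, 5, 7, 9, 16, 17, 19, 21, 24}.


Two sets are equal iff they have exactly the same elements.
A = {2, 5, 7, 9, 16, 17, 19, 21, 24}
B = {2, 5, 7, 9, 16, 17, 19, 21, 24}
Same elements → A = B

Yes, A = B


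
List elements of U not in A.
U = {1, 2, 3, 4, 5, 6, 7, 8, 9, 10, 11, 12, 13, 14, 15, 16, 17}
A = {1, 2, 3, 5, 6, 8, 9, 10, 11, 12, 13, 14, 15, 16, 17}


Aᶜ = U \ A = elements in U but not in A
U = {1, 2, 3, 4, 5, 6, 7, 8, 9, 10, 11, 12, 13, 14, 15, 16, 17}
A = {1, 2, 3, 5, 6, 8, 9, 10, 11, 12, 13, 14, 15, 16, 17}
Aᶜ = {4, 7}

Aᶜ = {4, 7}


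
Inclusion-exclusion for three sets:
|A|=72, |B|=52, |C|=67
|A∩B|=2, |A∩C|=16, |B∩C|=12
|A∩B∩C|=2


|A∪B∪C| = |A|+|B|+|C| - |A∩B|-|A∩C|-|B∩C| + |A∩B∩C|
= 72+52+67 - 2-16-12 + 2
= 191 - 30 + 2
= 163

|A ∪ B ∪ C| = 163


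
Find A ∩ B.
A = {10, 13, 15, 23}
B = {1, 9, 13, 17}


A ∩ B = elements in both A and B
A = {10, 13, 15, 23}
B = {1, 9, 13, 17}
A ∩ B = {13}

A ∩ B = {13}


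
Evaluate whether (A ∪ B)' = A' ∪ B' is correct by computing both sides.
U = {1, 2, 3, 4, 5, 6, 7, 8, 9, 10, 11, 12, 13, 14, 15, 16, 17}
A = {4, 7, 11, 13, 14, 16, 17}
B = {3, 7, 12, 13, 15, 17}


LHS: A ∪ B = {3, 4, 7, 11, 12, 13, 14, 15, 16, 17}
(A ∪ B)' = U \ (A ∪ B) = {1, 2, 5, 6, 8, 9, 10}
A' = {1, 2, 3, 5, 6, 8, 9, 10, 12, 15}, B' = {1, 2, 4, 5, 6, 8, 9, 10, 11, 14, 16}
Claimed RHS: A' ∪ B' = {1, 2, 3, 4, 5, 6, 8, 9, 10, 11, 12, 14, 15, 16}
Identity is INVALID: LHS = {1, 2, 5, 6, 8, 9, 10} but the RHS claimed here equals {1, 2, 3, 4, 5, 6, 8, 9, 10, 11, 12, 14, 15, 16}. The correct form is (A ∪ B)' = A' ∩ B'.

Identity is invalid: (A ∪ B)' = {1, 2, 5, 6, 8, 9, 10} but A' ∪ B' = {1, 2, 3, 4, 5, 6, 8, 9, 10, 11, 12, 14, 15, 16}. The correct De Morgan law is (A ∪ B)' = A' ∩ B'.


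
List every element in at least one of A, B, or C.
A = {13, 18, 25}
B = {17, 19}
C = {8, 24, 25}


A ∪ B = {13, 17, 18, 19, 25}
(A ∪ B) ∪ C = {8, 13, 17, 18, 19, 24, 25}

A ∪ B ∪ C = {8, 13, 17, 18, 19, 24, 25}


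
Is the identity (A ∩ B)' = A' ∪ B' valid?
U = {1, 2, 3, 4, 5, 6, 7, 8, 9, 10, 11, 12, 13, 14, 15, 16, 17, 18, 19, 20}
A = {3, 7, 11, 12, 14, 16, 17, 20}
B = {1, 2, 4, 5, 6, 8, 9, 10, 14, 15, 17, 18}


LHS: A ∩ B = {14, 17}
(A ∩ B)' = U \ (A ∩ B) = {1, 2, 3, 4, 5, 6, 7, 8, 9, 10, 11, 12, 13, 15, 16, 18, 19, 20}
A' = {1, 2, 4, 5, 6, 8, 9, 10, 13, 15, 18, 19}, B' = {3, 7, 11, 12, 13, 16, 19, 20}
Claimed RHS: A' ∪ B' = {1, 2, 3, 4, 5, 6, 7, 8, 9, 10, 11, 12, 13, 15, 16, 18, 19, 20}
Identity is VALID: LHS = RHS = {1, 2, 3, 4, 5, 6, 7, 8, 9, 10, 11, 12, 13, 15, 16, 18, 19, 20} ✓

Identity is valid. (A ∩ B)' = A' ∪ B' = {1, 2, 3, 4, 5, 6, 7, 8, 9, 10, 11, 12, 13, 15, 16, 18, 19, 20}


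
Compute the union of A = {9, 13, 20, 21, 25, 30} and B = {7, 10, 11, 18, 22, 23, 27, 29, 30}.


A ∪ B = all elements in A or B (or both)
A = {9, 13, 20, 21, 25, 30}
B = {7, 10, 11, 18, 22, 23, 27, 29, 30}
A ∪ B = {7, 9, 10, 11, 13, 18, 20, 21, 22, 23, 25, 27, 29, 30}

A ∪ B = {7, 9, 10, 11, 13, 18, 20, 21, 22, 23, 25, 27, 29, 30}


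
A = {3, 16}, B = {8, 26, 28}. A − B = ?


A \ B = elements in A but not in B
A = {3, 16}
B = {8, 26, 28}
Remove from A any elements in B
A \ B = {3, 16}

A \ B = {3, 16}


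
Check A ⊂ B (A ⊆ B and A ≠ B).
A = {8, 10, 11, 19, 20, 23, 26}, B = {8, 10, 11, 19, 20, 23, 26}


A ⊂ B requires: A ⊆ B AND A ≠ B.
A ⊆ B? Yes
A = B? Yes
A = B, so A is not a PROPER subset.

No, A is not a proper subset of B


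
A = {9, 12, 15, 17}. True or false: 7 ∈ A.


A = {9, 12, 15, 17}
Checking if 7 is in A
7 is not in A → False

7 ∉ A


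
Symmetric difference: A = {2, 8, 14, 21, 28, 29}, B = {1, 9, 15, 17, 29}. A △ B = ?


A △ B = (A \ B) ∪ (B \ A) = elements in exactly one of A or B
A \ B = {2, 8, 14, 21, 28}
B \ A = {1, 9, 15, 17}
A △ B = {1, 2, 8, 9, 14, 15, 17, 21, 28}

A △ B = {1, 2, 8, 9, 14, 15, 17, 21, 28}


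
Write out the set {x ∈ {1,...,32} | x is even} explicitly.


Checking each candidate:
Condition: even numbers in {1,...,32}
Result = {2, 4, 6, 8, 10, 12, 14, 16, 18, 20, 22, 24, 26, 28, 30, 32}

{2, 4, 6, 8, 10, 12, 14, 16, 18, 20, 22, 24, 26, 28, 30, 32}


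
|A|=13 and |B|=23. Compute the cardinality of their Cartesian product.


|A × B| = |A| × |B|
= 13 × 23
= 299

|A × B| = 299


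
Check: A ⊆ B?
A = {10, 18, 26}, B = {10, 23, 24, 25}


A ⊆ B means every element of A is in B.
Elements in A not in B: {18, 26}
So A ⊄ B.

No, A ⊄ B


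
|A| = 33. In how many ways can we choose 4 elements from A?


C(n,k) = n! / (k!(n-k)!)
C(33,4) = 33! / (4!29!)
= 40920

C(33,4) = 40920


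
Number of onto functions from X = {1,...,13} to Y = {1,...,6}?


n = |X| = 13, k = |Y| = 6. Surjections via inclusion-exclusion:
S(n,k) = Σ(-1)^i × C(k,i) × (k-i)^n, i=0 to k
i=0: (-1)^0×C(6,0)×6^13 = 13060694016
i=1: (-1)^1×C(6,1)×5^13 = -7324218750
i=2: (-1)^2×C(6,2)×4^13 = 1006632960
i=3: (-1)^3×C(6,3)×3^13 = -31886460
i=4: (-1)^4×C(6,4)×2^13 = 122880
i=5: (-1)^5×C(6,5)×1^13 = -6
i=6: (-1)^6×C(6,6)×0^13 = 0
Total = 6711344640

Number of surjections = 6711344640


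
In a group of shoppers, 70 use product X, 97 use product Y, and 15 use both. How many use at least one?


|A ∪ B| = |A| + |B| - |A ∩ B|
= 70 + 97 - 15
= 152

|A ∪ B| = 152


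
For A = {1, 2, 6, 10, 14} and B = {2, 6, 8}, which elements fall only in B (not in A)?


A = {1, 2, 6, 10, 14}
B = {2, 6, 8}
Region: only in B (not in A)
Elements: {8}

Elements only in B (not in A): {8}


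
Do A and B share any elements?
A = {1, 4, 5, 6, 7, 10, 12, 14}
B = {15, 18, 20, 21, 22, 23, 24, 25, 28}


Disjoint means A ∩ B = ∅.
A ∩ B = ∅
A ∩ B = ∅, so A and B are disjoint.

No — A and B share no elements (A ∩ B = ∅), so they are disjoint


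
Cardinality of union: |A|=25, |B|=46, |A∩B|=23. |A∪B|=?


|A ∪ B| = |A| + |B| - |A ∩ B|
= 25 + 46 - 23
= 48

|A ∪ B| = 48


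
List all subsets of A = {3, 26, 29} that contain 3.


A subset of A contains 3 iff the remaining 2 elements form any subset of A \ {3}.
Count: 2^(n-1) = 2^2 = 4
Subsets containing 3: {3}, {3, 26}, {3, 29}, {3, 26, 29}

Subsets containing 3 (4 total): {3}, {3, 26}, {3, 29}, {3, 26, 29}


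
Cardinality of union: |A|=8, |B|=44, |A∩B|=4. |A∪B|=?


|A ∪ B| = |A| + |B| - |A ∩ B|
= 8 + 44 - 4
= 48

|A ∪ B| = 48


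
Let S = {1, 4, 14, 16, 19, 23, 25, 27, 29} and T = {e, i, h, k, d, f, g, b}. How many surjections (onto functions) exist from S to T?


n = |S| = 9, k = |T| = 8. Surjections via inclusion-exclusion:
S(n,k) = Σ(-1)^i × C(k,i) × (k-i)^n, i=0 to k
i=0: (-1)^0×C(8,0)×8^9 = 134217728
i=1: (-1)^1×C(8,1)×7^9 = -322828856
i=2: (-1)^2×C(8,2)×6^9 = 282175488
i=3: (-1)^3×C(8,3)×5^9 = -109375000
i=4: (-1)^4×C(8,4)×4^9 = 18350080
i=5: (-1)^5×C(8,5)×3^9 = -1102248
i=6: (-1)^6×C(8,6)×2^9 = 14336
i=7: (-1)^7×C(8,7)×1^9 = -8
i=8: (-1)^8×C(8,8)×0^9 = 0
Total = 1451520

Number of surjections = 1451520


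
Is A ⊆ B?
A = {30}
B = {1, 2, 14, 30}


A ⊆ B means every element of A is in B.
All elements of A are in B.
So A ⊆ B.

Yes, A ⊆ B


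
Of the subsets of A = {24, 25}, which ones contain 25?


A subset of A contains 25 iff the remaining 1 elements form any subset of A \ {25}.
Count: 2^(n-1) = 2^1 = 2
Subsets containing 25: {25}, {24, 25}

Subsets containing 25 (2 total): {25}, {24, 25}


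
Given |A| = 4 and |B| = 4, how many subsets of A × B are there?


A relation from A to B is any subset of A × B.
|A × B| = 4 × 4 = 16
# relations = 2^|A × B| = 2^16 = 65536

Number of relations = 65536


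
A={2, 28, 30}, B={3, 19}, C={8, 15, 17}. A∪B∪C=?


A ∪ B = {2, 3, 19, 28, 30}
(A ∪ B) ∪ C = {2, 3, 8, 15, 17, 19, 28, 30}

A ∪ B ∪ C = {2, 3, 8, 15, 17, 19, 28, 30}


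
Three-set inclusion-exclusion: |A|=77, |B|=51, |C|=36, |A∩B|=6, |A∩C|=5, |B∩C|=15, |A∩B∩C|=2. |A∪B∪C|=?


|A∪B∪C| = |A|+|B|+|C| - |A∩B|-|A∩C|-|B∩C| + |A∩B∩C|
= 77+51+36 - 6-5-15 + 2
= 164 - 26 + 2
= 140

|A ∪ B ∪ C| = 140


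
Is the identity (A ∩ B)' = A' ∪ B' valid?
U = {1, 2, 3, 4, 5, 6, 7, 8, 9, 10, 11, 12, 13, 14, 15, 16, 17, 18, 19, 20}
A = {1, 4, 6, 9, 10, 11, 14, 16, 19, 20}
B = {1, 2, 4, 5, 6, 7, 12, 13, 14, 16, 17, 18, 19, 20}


LHS: A ∩ B = {1, 4, 6, 14, 16, 19, 20}
(A ∩ B)' = U \ (A ∩ B) = {2, 3, 5, 7, 8, 9, 10, 11, 12, 13, 15, 17, 18}
A' = {2, 3, 5, 7, 8, 12, 13, 15, 17, 18}, B' = {3, 8, 9, 10, 11, 15}
Claimed RHS: A' ∪ B' = {2, 3, 5, 7, 8, 9, 10, 11, 12, 13, 15, 17, 18}
Identity is VALID: LHS = RHS = {2, 3, 5, 7, 8, 9, 10, 11, 12, 13, 15, 17, 18} ✓

Identity is valid. (A ∩ B)' = A' ∪ B' = {2, 3, 5, 7, 8, 9, 10, 11, 12, 13, 15, 17, 18}


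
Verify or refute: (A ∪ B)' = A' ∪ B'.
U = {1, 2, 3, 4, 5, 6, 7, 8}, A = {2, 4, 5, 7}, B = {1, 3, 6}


LHS: A ∪ B = {1, 2, 3, 4, 5, 6, 7}
(A ∪ B)' = U \ (A ∪ B) = {8}
A' = {1, 3, 6, 8}, B' = {2, 4, 5, 7, 8}
Claimed RHS: A' ∪ B' = {1, 2, 3, 4, 5, 6, 7, 8}
Identity is INVALID: LHS = {8} but the RHS claimed here equals {1, 2, 3, 4, 5, 6, 7, 8}. The correct form is (A ∪ B)' = A' ∩ B'.

Identity is invalid: (A ∪ B)' = {8} but A' ∪ B' = {1, 2, 3, 4, 5, 6, 7, 8}. The correct De Morgan law is (A ∪ B)' = A' ∩ B'.


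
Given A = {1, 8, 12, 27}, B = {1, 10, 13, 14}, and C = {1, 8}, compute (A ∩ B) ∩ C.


A ∩ B = {1}
(A ∩ B) ∩ C = {1}

A ∩ B ∩ C = {1}


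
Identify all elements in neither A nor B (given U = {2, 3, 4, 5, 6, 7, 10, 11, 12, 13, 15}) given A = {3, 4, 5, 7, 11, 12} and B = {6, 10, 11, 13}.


A = {3, 4, 5, 7, 11, 12}
B = {6, 10, 11, 13}
Region: in neither A nor B (given U = {2, 3, 4, 5, 6, 7, 10, 11, 12, 13, 15})
Elements: {2, 15}

Elements in neither A nor B (given U = {2, 3, 4, 5, 6, 7, 10, 11, 12, 13, 15}): {2, 15}


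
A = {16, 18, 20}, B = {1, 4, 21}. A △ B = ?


A △ B = (A \ B) ∪ (B \ A) = elements in exactly one of A or B
A \ B = {16, 18, 20}
B \ A = {1, 4, 21}
A △ B = {1, 4, 16, 18, 20, 21}

A △ B = {1, 4, 16, 18, 20, 21}


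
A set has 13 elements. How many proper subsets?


Total subsets = 2^n = 2^13 = 8192
Proper subsets exclude the set itself: 2^n - 1
= 8192 - 1
= 8191

Number of proper subsets = 8191


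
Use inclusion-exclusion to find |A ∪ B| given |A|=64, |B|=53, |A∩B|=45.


|A ∪ B| = |A| + |B| - |A ∩ B|
= 64 + 53 - 45
= 72

|A ∪ B| = 72


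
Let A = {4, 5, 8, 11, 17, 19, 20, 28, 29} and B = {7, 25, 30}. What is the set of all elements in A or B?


A ∪ B = all elements in A or B (or both)
A = {4, 5, 8, 11, 17, 19, 20, 28, 29}
B = {7, 25, 30}
A ∪ B = {4, 5, 7, 8, 11, 17, 19, 20, 25, 28, 29, 30}

A ∪ B = {4, 5, 7, 8, 11, 17, 19, 20, 25, 28, 29, 30}


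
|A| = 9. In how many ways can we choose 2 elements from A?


C(n,k) = n! / (k!(n-k)!)
C(9,2) = 9! / (2!7!)
= 36

C(9,2) = 36


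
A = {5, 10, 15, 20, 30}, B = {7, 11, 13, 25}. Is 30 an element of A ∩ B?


A = {5, 10, 15, 20, 30}, B = {7, 11, 13, 25}
A ∩ B = elements in both A and B
A ∩ B = ∅
Checking if 30 ∈ A ∩ B
30 is not in A ∩ B → False

30 ∉ A ∩ B


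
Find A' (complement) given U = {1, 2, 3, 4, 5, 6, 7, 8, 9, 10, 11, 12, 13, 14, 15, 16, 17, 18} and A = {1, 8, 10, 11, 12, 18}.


Aᶜ = U \ A = elements in U but not in A
U = {1, 2, 3, 4, 5, 6, 7, 8, 9, 10, 11, 12, 13, 14, 15, 16, 17, 18}
A = {1, 8, 10, 11, 12, 18}
Aᶜ = {2, 3, 4, 5, 6, 7, 9, 13, 14, 15, 16, 17}

Aᶜ = {2, 3, 4, 5, 6, 7, 9, 13, 14, 15, 16, 17}


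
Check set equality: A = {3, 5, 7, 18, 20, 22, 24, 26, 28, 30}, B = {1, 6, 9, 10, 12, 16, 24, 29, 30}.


Two sets are equal iff they have exactly the same elements.
A = {3, 5, 7, 18, 20, 22, 24, 26, 28, 30}
B = {1, 6, 9, 10, 12, 16, 24, 29, 30}
Differences: {1, 3, 5, 6, 7, 9, 10, 12, 16, 18, 20, 22, 26, 28, 29}
A ≠ B

No, A ≠ B


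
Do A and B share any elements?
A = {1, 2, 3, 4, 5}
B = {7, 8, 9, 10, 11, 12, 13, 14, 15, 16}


Disjoint means A ∩ B = ∅.
A ∩ B = ∅
A ∩ B = ∅, so A and B are disjoint.

No — A and B share no elements (A ∩ B = ∅), so they are disjoint


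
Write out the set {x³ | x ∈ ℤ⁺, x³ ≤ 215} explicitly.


Checking each candidate:
Condition: positive perfect cubes ≤ 215
Result = {1, 8, 27, 64, 125}

{1, 8, 27, 64, 125}


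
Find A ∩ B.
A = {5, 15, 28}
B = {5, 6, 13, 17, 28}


A ∩ B = elements in both A and B
A = {5, 15, 28}
B = {5, 6, 13, 17, 28}
A ∩ B = {5, 28}

A ∩ B = {5, 28}


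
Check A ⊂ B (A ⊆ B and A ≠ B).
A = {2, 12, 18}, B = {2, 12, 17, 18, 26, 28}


A ⊂ B requires: A ⊆ B AND A ≠ B.
A ⊆ B? Yes
A = B? No
A ⊂ B: Yes (A is a proper subset of B)

Yes, A ⊂ B


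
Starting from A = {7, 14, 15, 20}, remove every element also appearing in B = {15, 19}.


A \ B = elements in A but not in B
A = {7, 14, 15, 20}
B = {15, 19}
Remove from A any elements in B
A \ B = {7, 14, 20}

A \ B = {7, 14, 20}


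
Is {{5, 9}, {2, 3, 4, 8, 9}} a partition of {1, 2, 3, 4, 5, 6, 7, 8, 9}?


A partition requires: (1) non-empty parts, (2) pairwise disjoint, (3) union = U
Parts: {5, 9}, {2, 3, 4, 8, 9}
Union of parts: {2, 3, 4, 5, 8, 9}
U = {1, 2, 3, 4, 5, 6, 7, 8, 9}
All non-empty? True
Pairwise disjoint? False
Covers U? False

No, not a valid partition


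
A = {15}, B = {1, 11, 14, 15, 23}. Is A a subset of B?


A ⊆ B means every element of A is in B.
All elements of A are in B.
So A ⊆ B.

Yes, A ⊆ B


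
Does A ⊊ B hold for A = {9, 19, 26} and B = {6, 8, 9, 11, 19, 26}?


A ⊂ B requires: A ⊆ B AND A ≠ B.
A ⊆ B? Yes
A = B? No
A ⊂ B: Yes (A is a proper subset of B)

Yes, A ⊂ B


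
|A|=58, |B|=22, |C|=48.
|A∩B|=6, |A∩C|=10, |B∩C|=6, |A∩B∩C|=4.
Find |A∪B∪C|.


|A∪B∪C| = |A|+|B|+|C| - |A∩B|-|A∩C|-|B∩C| + |A∩B∩C|
= 58+22+48 - 6-10-6 + 4
= 128 - 22 + 4
= 110

|A ∪ B ∪ C| = 110


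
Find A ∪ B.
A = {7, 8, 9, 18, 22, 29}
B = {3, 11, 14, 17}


A ∪ B = all elements in A or B (or both)
A = {7, 8, 9, 18, 22, 29}
B = {3, 11, 14, 17}
A ∪ B = {3, 7, 8, 9, 11, 14, 17, 18, 22, 29}

A ∪ B = {3, 7, 8, 9, 11, 14, 17, 18, 22, 29}


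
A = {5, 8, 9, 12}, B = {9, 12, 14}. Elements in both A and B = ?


A = {5, 8, 9, 12}
B = {9, 12, 14}
Region: in both A and B
Elements: {9, 12}

Elements in both A and B: {9, 12}


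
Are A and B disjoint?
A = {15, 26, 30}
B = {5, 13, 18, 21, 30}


Disjoint means A ∩ B = ∅.
A ∩ B = {30}
A ∩ B ≠ ∅, so A and B are NOT disjoint.

No, A and B are not disjoint (A ∩ B = {30})


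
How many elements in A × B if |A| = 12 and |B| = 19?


|A × B| = |A| × |B|
= 12 × 19
= 228

|A × B| = 228


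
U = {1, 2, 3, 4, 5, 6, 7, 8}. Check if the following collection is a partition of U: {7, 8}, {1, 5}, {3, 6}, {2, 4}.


A partition requires: (1) non-empty parts, (2) pairwise disjoint, (3) union = U
Parts: {7, 8}, {1, 5}, {3, 6}, {2, 4}
Union of parts: {1, 2, 3, 4, 5, 6, 7, 8}
U = {1, 2, 3, 4, 5, 6, 7, 8}
All non-empty? True
Pairwise disjoint? True
Covers U? True

Yes, valid partition


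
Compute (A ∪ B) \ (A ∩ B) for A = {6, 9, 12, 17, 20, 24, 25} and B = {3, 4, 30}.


A △ B = (A \ B) ∪ (B \ A) = elements in exactly one of A or B
A \ B = {6, 9, 12, 17, 20, 24, 25}
B \ A = {3, 4, 30}
A △ B = {3, 4, 6, 9, 12, 17, 20, 24, 25, 30}

A △ B = {3, 4, 6, 9, 12, 17, 20, 24, 25, 30}


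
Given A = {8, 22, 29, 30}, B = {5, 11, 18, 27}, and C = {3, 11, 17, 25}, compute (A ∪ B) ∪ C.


A ∪ B = {5, 8, 11, 18, 22, 27, 29, 30}
(A ∪ B) ∪ C = {3, 5, 8, 11, 17, 18, 22, 25, 27, 29, 30}

A ∪ B ∪ C = {3, 5, 8, 11, 17, 18, 22, 25, 27, 29, 30}


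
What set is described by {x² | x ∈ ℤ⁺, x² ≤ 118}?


Checking each candidate:
Condition: positive perfect squares ≤ 118
Result = {1, 4, 9, 16, 25, 36, 49, 64, 81, 100}

{1, 4, 9, 16, 25, 36, 49, 64, 81, 100}


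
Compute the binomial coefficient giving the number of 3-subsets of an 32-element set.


C(n,k) = n! / (k!(n-k)!)
C(32,3) = 32! / (3!29!)
= 4960

C(32,3) = 4960


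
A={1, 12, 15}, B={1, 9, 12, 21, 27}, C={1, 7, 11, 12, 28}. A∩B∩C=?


A ∩ B = {1, 12}
(A ∩ B) ∩ C = {1, 12}

A ∩ B ∩ C = {1, 12}


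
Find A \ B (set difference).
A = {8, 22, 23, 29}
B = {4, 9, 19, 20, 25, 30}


A \ B = elements in A but not in B
A = {8, 22, 23, 29}
B = {4, 9, 19, 20, 25, 30}
Remove from A any elements in B
A \ B = {8, 22, 23, 29}

A \ B = {8, 22, 23, 29}


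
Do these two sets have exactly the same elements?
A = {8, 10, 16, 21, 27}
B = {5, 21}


Two sets are equal iff they have exactly the same elements.
A = {8, 10, 16, 21, 27}
B = {5, 21}
Differences: {5, 8, 10, 16, 27}
A ≠ B

No, A ≠ B


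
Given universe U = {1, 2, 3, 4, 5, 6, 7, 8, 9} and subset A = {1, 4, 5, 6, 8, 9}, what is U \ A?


Aᶜ = U \ A = elements in U but not in A
U = {1, 2, 3, 4, 5, 6, 7, 8, 9}
A = {1, 4, 5, 6, 8, 9}
Aᶜ = {2, 3, 7}

Aᶜ = {2, 3, 7}


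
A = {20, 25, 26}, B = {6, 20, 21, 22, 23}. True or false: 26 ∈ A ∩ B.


A = {20, 25, 26}, B = {6, 20, 21, 22, 23}
A ∩ B = elements in both A and B
A ∩ B = {20}
Checking if 26 ∈ A ∩ B
26 is not in A ∩ B → False

26 ∉ A ∩ B


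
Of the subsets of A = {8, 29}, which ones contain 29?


A subset of A contains 29 iff the remaining 1 elements form any subset of A \ {29}.
Count: 2^(n-1) = 2^1 = 2
Subsets containing 29: {29}, {8, 29}

Subsets containing 29 (2 total): {29}, {8, 29}


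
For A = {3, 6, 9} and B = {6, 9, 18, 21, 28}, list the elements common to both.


A ∩ B = elements in both A and B
A = {3, 6, 9}
B = {6, 9, 18, 21, 28}
A ∩ B = {6, 9}

A ∩ B = {6, 9}


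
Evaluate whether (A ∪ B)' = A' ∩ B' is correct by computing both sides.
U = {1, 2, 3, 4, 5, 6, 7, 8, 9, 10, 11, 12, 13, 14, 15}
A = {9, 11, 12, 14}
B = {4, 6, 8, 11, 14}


LHS: A ∪ B = {4, 6, 8, 9, 11, 12, 14}
(A ∪ B)' = U \ (A ∪ B) = {1, 2, 3, 5, 7, 10, 13, 15}
A' = {1, 2, 3, 4, 5, 6, 7, 8, 10, 13, 15}, B' = {1, 2, 3, 5, 7, 9, 10, 12, 13, 15}
Claimed RHS: A' ∩ B' = {1, 2, 3, 5, 7, 10, 13, 15}
Identity is VALID: LHS = RHS = {1, 2, 3, 5, 7, 10, 13, 15} ✓

Identity is valid. (A ∪ B)' = A' ∩ B' = {1, 2, 3, 5, 7, 10, 13, 15}


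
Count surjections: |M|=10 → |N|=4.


n = |M| = 10, k = |N| = 4. Surjections via inclusion-exclusion:
S(n,k) = Σ(-1)^i × C(k,i) × (k-i)^n, i=0 to k
i=0: (-1)^0×C(4,0)×4^10 = 1048576
i=1: (-1)^1×C(4,1)×3^10 = -236196
i=2: (-1)^2×C(4,2)×2^10 = 6144
i=3: (-1)^3×C(4,3)×1^10 = -4
i=4: (-1)^4×C(4,4)×0^10 = 0
Total = 818520

Number of surjections = 818520


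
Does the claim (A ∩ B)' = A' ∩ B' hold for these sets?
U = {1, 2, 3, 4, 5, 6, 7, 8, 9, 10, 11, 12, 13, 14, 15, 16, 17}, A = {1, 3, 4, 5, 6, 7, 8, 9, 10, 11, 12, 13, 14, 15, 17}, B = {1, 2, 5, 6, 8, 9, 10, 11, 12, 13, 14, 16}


LHS: A ∩ B = {1, 5, 6, 8, 9, 10, 11, 12, 13, 14}
(A ∩ B)' = U \ (A ∩ B) = {2, 3, 4, 7, 15, 16, 17}
A' = {2, 16}, B' = {3, 4, 7, 15, 17}
Claimed RHS: A' ∩ B' = ∅
Identity is INVALID: LHS = {2, 3, 4, 7, 15, 16, 17} but the RHS claimed here equals ∅. The correct form is (A ∩ B)' = A' ∪ B'.

Identity is invalid: (A ∩ B)' = {2, 3, 4, 7, 15, 16, 17} but A' ∩ B' = ∅. The correct De Morgan law is (A ∩ B)' = A' ∪ B'.


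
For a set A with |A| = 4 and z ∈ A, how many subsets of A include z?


Subsets of A containing z correspond to subsets of A \ {z}, which has 3 elements.
Count = 2^(n-1) = 2^3
= 8

Number of subsets containing z = 8


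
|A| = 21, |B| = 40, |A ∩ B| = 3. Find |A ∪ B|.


|A ∪ B| = |A| + |B| - |A ∩ B|
= 21 + 40 - 3
= 58

|A ∪ B| = 58


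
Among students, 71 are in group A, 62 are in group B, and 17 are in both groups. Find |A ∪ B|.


|A ∪ B| = |A| + |B| - |A ∩ B|
= 71 + 62 - 17
= 116

|A ∪ B| = 116


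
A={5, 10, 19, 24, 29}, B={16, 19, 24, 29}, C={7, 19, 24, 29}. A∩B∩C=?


A ∩ B = {19, 24, 29}
(A ∩ B) ∩ C = {19, 24, 29}

A ∩ B ∩ C = {19, 24, 29}


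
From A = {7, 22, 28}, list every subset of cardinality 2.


|A| = 3, so A has C(3,2) = 3 subsets of size 2.
Enumerate by choosing 2 elements from A at a time:
{7, 22}, {7, 28}, {22, 28}

2-element subsets (3 total): {7, 22}, {7, 28}, {22, 28}


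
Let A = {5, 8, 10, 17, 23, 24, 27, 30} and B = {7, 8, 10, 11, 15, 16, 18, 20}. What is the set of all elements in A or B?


A ∪ B = all elements in A or B (or both)
A = {5, 8, 10, 17, 23, 24, 27, 30}
B = {7, 8, 10, 11, 15, 16, 18, 20}
A ∪ B = {5, 7, 8, 10, 11, 15, 16, 17, 18, 20, 23, 24, 27, 30}

A ∪ B = {5, 7, 8, 10, 11, 15, 16, 17, 18, 20, 23, 24, 27, 30}


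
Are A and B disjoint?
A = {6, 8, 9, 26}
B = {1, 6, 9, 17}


Disjoint means A ∩ B = ∅.
A ∩ B = {6, 9}
A ∩ B ≠ ∅, so A and B are NOT disjoint.

No, A and B are not disjoint (A ∩ B = {6, 9})


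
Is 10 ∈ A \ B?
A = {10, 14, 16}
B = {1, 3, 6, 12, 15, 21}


A = {10, 14, 16}, B = {1, 3, 6, 12, 15, 21}
A \ B = elements in A but not in B
A \ B = {10, 14, 16}
Checking if 10 ∈ A \ B
10 is in A \ B → True

10 ∈ A \ B


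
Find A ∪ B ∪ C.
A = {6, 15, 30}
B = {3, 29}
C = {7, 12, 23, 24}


A ∪ B = {3, 6, 15, 29, 30}
(A ∪ B) ∪ C = {3, 6, 7, 12, 15, 23, 24, 29, 30}

A ∪ B ∪ C = {3, 6, 7, 12, 15, 23, 24, 29, 30}


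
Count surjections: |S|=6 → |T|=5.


n = |S| = 6, k = |T| = 5. Surjections via inclusion-exclusion:
S(n,k) = Σ(-1)^i × C(k,i) × (k-i)^n, i=0 to k
i=0: (-1)^0×C(5,0)×5^6 = 15625
i=1: (-1)^1×C(5,1)×4^6 = -20480
i=2: (-1)^2×C(5,2)×3^6 = 7290
i=3: (-1)^3×C(5,3)×2^6 = -640
i=4: (-1)^4×C(5,4)×1^6 = 5
i=5: (-1)^5×C(5,5)×0^6 = 0
Total = 1800

Number of surjections = 1800


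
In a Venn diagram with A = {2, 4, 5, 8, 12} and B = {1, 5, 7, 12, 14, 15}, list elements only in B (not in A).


A = {2, 4, 5, 8, 12}
B = {1, 5, 7, 12, 14, 15}
Region: only in B (not in A)
Elements: {1, 7, 14, 15}

Elements only in B (not in A): {1, 7, 14, 15}


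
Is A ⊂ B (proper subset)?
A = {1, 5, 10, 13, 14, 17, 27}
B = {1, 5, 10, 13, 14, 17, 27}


A ⊂ B requires: A ⊆ B AND A ≠ B.
A ⊆ B? Yes
A = B? Yes
A = B, so A is not a PROPER subset.

No, A is not a proper subset of B


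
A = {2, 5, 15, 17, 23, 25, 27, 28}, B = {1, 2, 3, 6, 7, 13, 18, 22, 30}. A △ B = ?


A △ B = (A \ B) ∪ (B \ A) = elements in exactly one of A or B
A \ B = {5, 15, 17, 23, 25, 27, 28}
B \ A = {1, 3, 6, 7, 13, 18, 22, 30}
A △ B = {1, 3, 5, 6, 7, 13, 15, 17, 18, 22, 23, 25, 27, 28, 30}

A △ B = {1, 3, 5, 6, 7, 13, 15, 17, 18, 22, 23, 25, 27, 28, 30}


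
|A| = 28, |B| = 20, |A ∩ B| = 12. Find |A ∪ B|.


|A ∪ B| = |A| + |B| - |A ∩ B|
= 28 + 20 - 12
= 36

|A ∪ B| = 36


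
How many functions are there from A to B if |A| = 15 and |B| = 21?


Each of |A| = 15 inputs maps to any of |B| = 21 outputs.
# functions = |B|^|A| = 21^15
= 68122318582951682301

Number of functions = 68122318582951682301


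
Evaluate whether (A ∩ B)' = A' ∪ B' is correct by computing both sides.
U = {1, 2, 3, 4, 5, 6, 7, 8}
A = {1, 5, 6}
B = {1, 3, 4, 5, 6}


LHS: A ∩ B = {1, 5, 6}
(A ∩ B)' = U \ (A ∩ B) = {2, 3, 4, 7, 8}
A' = {2, 3, 4, 7, 8}, B' = {2, 7, 8}
Claimed RHS: A' ∪ B' = {2, 3, 4, 7, 8}
Identity is VALID: LHS = RHS = {2, 3, 4, 7, 8} ✓

Identity is valid. (A ∩ B)' = A' ∪ B' = {2, 3, 4, 7, 8}


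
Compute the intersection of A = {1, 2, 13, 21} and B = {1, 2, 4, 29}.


A ∩ B = elements in both A and B
A = {1, 2, 13, 21}
B = {1, 2, 4, 29}
A ∩ B = {1, 2}

A ∩ B = {1, 2}


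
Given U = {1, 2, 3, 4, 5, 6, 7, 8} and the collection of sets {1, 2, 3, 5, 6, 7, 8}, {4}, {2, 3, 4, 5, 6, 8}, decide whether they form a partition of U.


A partition requires: (1) non-empty parts, (2) pairwise disjoint, (3) union = U
Parts: {1, 2, 3, 5, 6, 7, 8}, {4}, {2, 3, 4, 5, 6, 8}
Union of parts: {1, 2, 3, 4, 5, 6, 7, 8}
U = {1, 2, 3, 4, 5, 6, 7, 8}
All non-empty? True
Pairwise disjoint? False
Covers U? True

No, not a valid partition


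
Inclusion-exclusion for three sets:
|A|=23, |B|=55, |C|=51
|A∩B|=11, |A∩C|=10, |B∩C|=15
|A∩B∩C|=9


|A∪B∪C| = |A|+|B|+|C| - |A∩B|-|A∩C|-|B∩C| + |A∩B∩C|
= 23+55+51 - 11-10-15 + 9
= 129 - 36 + 9
= 102

|A ∪ B ∪ C| = 102


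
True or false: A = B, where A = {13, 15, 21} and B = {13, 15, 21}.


Two sets are equal iff they have exactly the same elements.
A = {13, 15, 21}
B = {13, 15, 21}
Same elements → A = B

Yes, A = B


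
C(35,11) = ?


C(n,k) = n! / (k!(n-k)!)
C(35,11) = 35! / (11!24!)
= 417225900

C(35,11) = 417225900


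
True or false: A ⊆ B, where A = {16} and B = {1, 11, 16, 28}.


A ⊆ B means every element of A is in B.
All elements of A are in B.
So A ⊆ B.

Yes, A ⊆ B


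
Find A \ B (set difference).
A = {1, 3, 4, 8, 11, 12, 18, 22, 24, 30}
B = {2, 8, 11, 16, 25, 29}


A \ B = elements in A but not in B
A = {1, 3, 4, 8, 11, 12, 18, 22, 24, 30}
B = {2, 8, 11, 16, 25, 29}
Remove from A any elements in B
A \ B = {1, 3, 4, 12, 18, 22, 24, 30}

A \ B = {1, 3, 4, 12, 18, 22, 24, 30}


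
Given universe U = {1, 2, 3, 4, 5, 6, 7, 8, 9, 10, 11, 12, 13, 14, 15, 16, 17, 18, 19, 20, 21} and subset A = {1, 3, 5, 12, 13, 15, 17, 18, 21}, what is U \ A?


Aᶜ = U \ A = elements in U but not in A
U = {1, 2, 3, 4, 5, 6, 7, 8, 9, 10, 11, 12, 13, 14, 15, 16, 17, 18, 19, 20, 21}
A = {1, 3, 5, 12, 13, 15, 17, 18, 21}
Aᶜ = {2, 4, 6, 7, 8, 9, 10, 11, 14, 16, 19, 20}

Aᶜ = {2, 4, 6, 7, 8, 9, 10, 11, 14, 16, 19, 20}


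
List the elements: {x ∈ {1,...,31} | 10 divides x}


Checking each candidate:
Condition: multiples of 10 in {1,...,31}
Result = {10, 20, 30}

{10, 20, 30}


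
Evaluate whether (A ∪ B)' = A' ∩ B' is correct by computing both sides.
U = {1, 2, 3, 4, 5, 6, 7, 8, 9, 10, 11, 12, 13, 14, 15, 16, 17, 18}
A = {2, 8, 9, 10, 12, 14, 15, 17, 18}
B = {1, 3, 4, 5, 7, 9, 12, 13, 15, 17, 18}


LHS: A ∪ B = {1, 2, 3, 4, 5, 7, 8, 9, 10, 12, 13, 14, 15, 17, 18}
(A ∪ B)' = U \ (A ∪ B) = {6, 11, 16}
A' = {1, 3, 4, 5, 6, 7, 11, 13, 16}, B' = {2, 6, 8, 10, 11, 14, 16}
Claimed RHS: A' ∩ B' = {6, 11, 16}
Identity is VALID: LHS = RHS = {6, 11, 16} ✓

Identity is valid. (A ∪ B)' = A' ∩ B' = {6, 11, 16}


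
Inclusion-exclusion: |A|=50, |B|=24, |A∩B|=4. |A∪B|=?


|A ∪ B| = |A| + |B| - |A ∩ B|
= 50 + 24 - 4
= 70

|A ∪ B| = 70


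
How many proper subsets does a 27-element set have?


Total subsets = 2^n = 2^27 = 134217728
Proper subsets exclude the set itself: 2^n - 1
= 134217728 - 1
= 134217727

Number of proper subsets = 134217727


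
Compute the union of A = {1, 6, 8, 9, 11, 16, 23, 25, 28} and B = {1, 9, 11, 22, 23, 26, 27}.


A ∪ B = all elements in A or B (or both)
A = {1, 6, 8, 9, 11, 16, 23, 25, 28}
B = {1, 9, 11, 22, 23, 26, 27}
A ∪ B = {1, 6, 8, 9, 11, 16, 22, 23, 25, 26, 27, 28}

A ∪ B = {1, 6, 8, 9, 11, 16, 22, 23, 25, 26, 27, 28}


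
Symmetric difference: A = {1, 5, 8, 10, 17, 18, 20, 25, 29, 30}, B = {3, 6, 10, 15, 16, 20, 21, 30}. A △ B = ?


A △ B = (A \ B) ∪ (B \ A) = elements in exactly one of A or B
A \ B = {1, 5, 8, 17, 18, 25, 29}
B \ A = {3, 6, 15, 16, 21}
A △ B = {1, 3, 5, 6, 8, 15, 16, 17, 18, 21, 25, 29}

A △ B = {1, 3, 5, 6, 8, 15, 16, 17, 18, 21, 25, 29}


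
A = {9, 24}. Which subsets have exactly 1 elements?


|A| = 2, so A has C(2,1) = 2 subsets of size 1.
Enumerate by choosing 1 elements from A at a time:
{9}, {24}

1-element subsets (2 total): {9}, {24}


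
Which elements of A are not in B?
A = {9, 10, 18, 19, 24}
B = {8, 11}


A \ B = elements in A but not in B
A = {9, 10, 18, 19, 24}
B = {8, 11}
Remove from A any elements in B
A \ B = {9, 10, 18, 19, 24}

A \ B = {9, 10, 18, 19, 24}


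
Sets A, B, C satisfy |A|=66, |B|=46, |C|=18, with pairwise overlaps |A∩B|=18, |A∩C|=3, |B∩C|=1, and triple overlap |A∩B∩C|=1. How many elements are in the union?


|A∪B∪C| = |A|+|B|+|C| - |A∩B|-|A∩C|-|B∩C| + |A∩B∩C|
= 66+46+18 - 18-3-1 + 1
= 130 - 22 + 1
= 109

|A ∪ B ∪ C| = 109


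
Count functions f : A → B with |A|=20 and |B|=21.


Each of |A| = 20 inputs maps to any of |B| = 21 outputs.
# functions = |B|^|A| = 21^20
= 278218429446951548637196401

Number of functions = 278218429446951548637196401


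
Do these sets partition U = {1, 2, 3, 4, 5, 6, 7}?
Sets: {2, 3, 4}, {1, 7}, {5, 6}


A partition requires: (1) non-empty parts, (2) pairwise disjoint, (3) union = U
Parts: {2, 3, 4}, {1, 7}, {5, 6}
Union of parts: {1, 2, 3, 4, 5, 6, 7}
U = {1, 2, 3, 4, 5, 6, 7}
All non-empty? True
Pairwise disjoint? True
Covers U? True

Yes, valid partition


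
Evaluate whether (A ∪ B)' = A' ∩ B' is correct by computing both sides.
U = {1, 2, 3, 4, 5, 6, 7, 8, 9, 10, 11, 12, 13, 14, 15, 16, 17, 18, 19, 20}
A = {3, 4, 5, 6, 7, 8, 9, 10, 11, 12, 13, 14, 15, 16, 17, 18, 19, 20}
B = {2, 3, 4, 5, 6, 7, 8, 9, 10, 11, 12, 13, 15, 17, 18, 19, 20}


LHS: A ∪ B = {2, 3, 4, 5, 6, 7, 8, 9, 10, 11, 12, 13, 14, 15, 16, 17, 18, 19, 20}
(A ∪ B)' = U \ (A ∪ B) = {1}
A' = {1, 2}, B' = {1, 14, 16}
Claimed RHS: A' ∩ B' = {1}
Identity is VALID: LHS = RHS = {1} ✓

Identity is valid. (A ∪ B)' = A' ∩ B' = {1}


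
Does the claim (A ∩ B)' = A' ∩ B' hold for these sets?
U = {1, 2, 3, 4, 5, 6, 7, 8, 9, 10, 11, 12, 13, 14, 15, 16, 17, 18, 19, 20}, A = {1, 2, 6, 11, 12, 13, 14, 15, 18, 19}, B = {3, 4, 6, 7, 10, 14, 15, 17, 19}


LHS: A ∩ B = {6, 14, 15, 19}
(A ∩ B)' = U \ (A ∩ B) = {1, 2, 3, 4, 5, 7, 8, 9, 10, 11, 12, 13, 16, 17, 18, 20}
A' = {3, 4, 5, 7, 8, 9, 10, 16, 17, 20}, B' = {1, 2, 5, 8, 9, 11, 12, 13, 16, 18, 20}
Claimed RHS: A' ∩ B' = {5, 8, 9, 16, 20}
Identity is INVALID: LHS = {1, 2, 3, 4, 5, 7, 8, 9, 10, 11, 12, 13, 16, 17, 18, 20} but the RHS claimed here equals {5, 8, 9, 16, 20}. The correct form is (A ∩ B)' = A' ∪ B'.

Identity is invalid: (A ∩ B)' = {1, 2, 3, 4, 5, 7, 8, 9, 10, 11, 12, 13, 16, 17, 18, 20} but A' ∩ B' = {5, 8, 9, 16, 20}. The correct De Morgan law is (A ∩ B)' = A' ∪ B'.


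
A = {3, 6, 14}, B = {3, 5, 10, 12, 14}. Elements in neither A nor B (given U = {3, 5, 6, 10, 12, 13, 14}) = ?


A = {3, 6, 14}
B = {3, 5, 10, 12, 14}
Region: in neither A nor B (given U = {3, 5, 6, 10, 12, 13, 14})
Elements: {13}

Elements in neither A nor B (given U = {3, 5, 6, 10, 12, 13, 14}): {13}


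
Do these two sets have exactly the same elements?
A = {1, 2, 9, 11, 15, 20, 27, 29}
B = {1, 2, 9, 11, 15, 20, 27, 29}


Two sets are equal iff they have exactly the same elements.
A = {1, 2, 9, 11, 15, 20, 27, 29}
B = {1, 2, 9, 11, 15, 20, 27, 29}
Same elements → A = B

Yes, A = B


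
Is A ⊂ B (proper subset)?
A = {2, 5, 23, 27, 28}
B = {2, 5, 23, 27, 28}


A ⊂ B requires: A ⊆ B AND A ≠ B.
A ⊆ B? Yes
A = B? Yes
A = B, so A is not a PROPER subset.

No, A is not a proper subset of B


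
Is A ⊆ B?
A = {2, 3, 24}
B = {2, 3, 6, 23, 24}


A ⊆ B means every element of A is in B.
All elements of A are in B.
So A ⊆ B.

Yes, A ⊆ B


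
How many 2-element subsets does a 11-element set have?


C(n,k) = n! / (k!(n-k)!)
C(11,2) = 11! / (2!9!)
= 55

C(11,2) = 55


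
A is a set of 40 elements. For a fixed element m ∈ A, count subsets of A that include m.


Subsets of A containing m correspond to subsets of A \ {m}, which has 39 elements.
Count = 2^(n-1) = 2^39
= 549755813888

Number of subsets containing m = 549755813888


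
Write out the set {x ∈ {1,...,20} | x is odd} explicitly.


Checking each candidate:
Condition: odd numbers in {1,...,20}
Result = {1, 3, 5, 7, 9, 11, 13, 15, 17, 19}

{1, 3, 5, 7, 9, 11, 13, 15, 17, 19}


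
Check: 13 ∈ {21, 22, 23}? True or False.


A = {21, 22, 23}
Checking if 13 is in A
13 is not in A → False

13 ∉ A


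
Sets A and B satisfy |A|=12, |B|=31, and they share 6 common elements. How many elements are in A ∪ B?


|A ∪ B| = |A| + |B| - |A ∩ B|
= 12 + 31 - 6
= 37

|A ∪ B| = 37


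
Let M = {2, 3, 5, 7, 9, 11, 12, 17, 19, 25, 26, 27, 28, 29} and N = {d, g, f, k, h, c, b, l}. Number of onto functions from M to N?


n = |M| = 14, k = |N| = 8. Surjections via inclusion-exclusion:
S(n,k) = Σ(-1)^i × C(k,i) × (k-i)^n, i=0 to k
i=0: (-1)^0×C(8,0)×8^14 = 4398046511104
i=1: (-1)^1×C(8,1)×7^14 = -5425784582792
i=2: (-1)^2×C(8,2)×6^14 = 2194196594688
i=3: (-1)^3×C(8,3)×5^14 = -341796875000
i=4: (-1)^4×C(8,4)×4^14 = 18790481920
i=5: (-1)^5×C(8,5)×3^14 = -267846264
i=6: (-1)^6×C(8,6)×2^14 = 458752
i=7: (-1)^7×C(8,7)×1^14 = -8
i=8: (-1)^8×C(8,8)×0^14 = 0
Total = 843184742400

Number of surjections = 843184742400


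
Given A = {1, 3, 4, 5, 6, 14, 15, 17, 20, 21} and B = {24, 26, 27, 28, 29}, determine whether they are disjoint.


Disjoint means A ∩ B = ∅.
A ∩ B = ∅
A ∩ B = ∅, so A and B are disjoint.

Yes, A and B are disjoint


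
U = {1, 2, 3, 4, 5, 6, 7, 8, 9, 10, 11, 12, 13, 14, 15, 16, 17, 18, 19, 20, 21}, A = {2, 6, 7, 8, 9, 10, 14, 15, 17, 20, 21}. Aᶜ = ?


Aᶜ = U \ A = elements in U but not in A
U = {1, 2, 3, 4, 5, 6, 7, 8, 9, 10, 11, 12, 13, 14, 15, 16, 17, 18, 19, 20, 21}
A = {2, 6, 7, 8, 9, 10, 14, 15, 17, 20, 21}
Aᶜ = {1, 3, 4, 5, 11, 12, 13, 16, 18, 19}

Aᶜ = {1, 3, 4, 5, 11, 12, 13, 16, 18, 19}


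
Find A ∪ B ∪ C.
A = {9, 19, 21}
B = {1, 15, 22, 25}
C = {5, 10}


A ∪ B = {1, 9, 15, 19, 21, 22, 25}
(A ∪ B) ∪ C = {1, 5, 9, 10, 15, 19, 21, 22, 25}

A ∪ B ∪ C = {1, 5, 9, 10, 15, 19, 21, 22, 25}


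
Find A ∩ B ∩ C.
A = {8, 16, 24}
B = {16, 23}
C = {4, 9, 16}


A ∩ B = {16}
(A ∩ B) ∩ C = {16}

A ∩ B ∩ C = {16}


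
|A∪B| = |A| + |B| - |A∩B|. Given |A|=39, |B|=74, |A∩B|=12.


|A ∪ B| = |A| + |B| - |A ∩ B|
= 39 + 74 - 12
= 101

|A ∪ B| = 101


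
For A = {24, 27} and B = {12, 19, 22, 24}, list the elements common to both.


A ∩ B = elements in both A and B
A = {24, 27}
B = {12, 19, 22, 24}
A ∩ B = {24}

A ∩ B = {24}


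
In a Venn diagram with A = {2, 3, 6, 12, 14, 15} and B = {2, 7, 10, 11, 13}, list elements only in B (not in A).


A = {2, 3, 6, 12, 14, 15}
B = {2, 7, 10, 11, 13}
Region: only in B (not in A)
Elements: {7, 10, 11, 13}

Elements only in B (not in A): {7, 10, 11, 13}


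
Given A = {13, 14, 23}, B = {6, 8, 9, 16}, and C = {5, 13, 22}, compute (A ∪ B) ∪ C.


A ∪ B = {6, 8, 9, 13, 14, 16, 23}
(A ∪ B) ∪ C = {5, 6, 8, 9, 13, 14, 16, 22, 23}

A ∪ B ∪ C = {5, 6, 8, 9, 13, 14, 16, 22, 23}


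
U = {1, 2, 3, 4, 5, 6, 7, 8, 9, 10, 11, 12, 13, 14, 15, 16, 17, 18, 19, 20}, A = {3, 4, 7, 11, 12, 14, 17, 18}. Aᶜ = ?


Aᶜ = U \ A = elements in U but not in A
U = {1, 2, 3, 4, 5, 6, 7, 8, 9, 10, 11, 12, 13, 14, 15, 16, 17, 18, 19, 20}
A = {3, 4, 7, 11, 12, 14, 17, 18}
Aᶜ = {1, 2, 5, 6, 8, 9, 10, 13, 15, 16, 19, 20}

Aᶜ = {1, 2, 5, 6, 8, 9, 10, 13, 15, 16, 19, 20}
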